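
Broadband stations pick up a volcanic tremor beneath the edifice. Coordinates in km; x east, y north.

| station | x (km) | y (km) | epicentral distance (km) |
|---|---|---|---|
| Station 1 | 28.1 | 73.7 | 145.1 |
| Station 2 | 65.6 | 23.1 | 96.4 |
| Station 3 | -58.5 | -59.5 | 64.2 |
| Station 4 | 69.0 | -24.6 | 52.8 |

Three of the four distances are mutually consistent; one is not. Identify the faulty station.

Solve using three stations at a time. Using Station 1, Station 2, Station 4 (subtract circle equations pairwise → linear system) gives (x, y) ≈ (43.0, -70.7).
Distances from that point to each station vs reported:
  Station 1: calculated 145.1 vs reported 145.1 → residual 0.0 km
  Station 2: calculated 96.5 vs reported 96.4 → residual 0.1 km
  Station 3: calculated 102.1 vs reported 64.2 → residual 37.9 km
  Station 4: calculated 52.9 vs reported 52.8 → residual 0.1 km
Station 1, Station 2, Station 4 are mutually consistent (residuals ≈ 0); Station 3 is off by 37.9 km.

Station 3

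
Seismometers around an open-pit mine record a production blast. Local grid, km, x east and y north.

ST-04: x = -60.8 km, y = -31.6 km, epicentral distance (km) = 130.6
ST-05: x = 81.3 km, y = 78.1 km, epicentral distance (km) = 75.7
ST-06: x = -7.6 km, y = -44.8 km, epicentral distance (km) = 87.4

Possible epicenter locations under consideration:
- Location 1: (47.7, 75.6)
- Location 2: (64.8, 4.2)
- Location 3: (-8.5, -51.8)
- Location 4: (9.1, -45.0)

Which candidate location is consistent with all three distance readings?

Location 2

For each candidate, compare |candidate − station| to the reported distance:
Location 1: residuals ST-04 21.9, ST-05 42.0, ST-06 45.1 → max 45.1 km
Location 2: residuals ST-04 0.0, ST-05 0.0, ST-06 0.0 → max 0.0 km
Location 3: residuals ST-04 74.5, ST-05 82.2, ST-06 80.3 → max 82.2 km
Location 4: residuals ST-04 59.4, ST-05 67.0, ST-06 70.7 → max 70.7 km
Only Location 2 has all residuals ≈ 0.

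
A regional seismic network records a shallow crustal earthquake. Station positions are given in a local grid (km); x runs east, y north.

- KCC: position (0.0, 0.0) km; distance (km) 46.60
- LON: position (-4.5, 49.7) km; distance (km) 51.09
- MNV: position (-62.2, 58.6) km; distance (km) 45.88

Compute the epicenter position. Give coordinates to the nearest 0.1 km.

Circle about each station: x² + y² = 46.60²; (x + 4.5)² + (y − 49.7)² = 51.09²; (x + 62.2)² + (y − 58.6)² = 45.88².
Subtracting pairs of circle equations eliminates x²+y² and gives linear equations (the radical axes):
-9.0 x + 99.4 y = 2051.71
-124.4 x + 117.2 y = 7369.39
Solving the 2×2 system: x ≈ -43.5, y ≈ 16.7 km.

-43.5 km east, 16.7 km north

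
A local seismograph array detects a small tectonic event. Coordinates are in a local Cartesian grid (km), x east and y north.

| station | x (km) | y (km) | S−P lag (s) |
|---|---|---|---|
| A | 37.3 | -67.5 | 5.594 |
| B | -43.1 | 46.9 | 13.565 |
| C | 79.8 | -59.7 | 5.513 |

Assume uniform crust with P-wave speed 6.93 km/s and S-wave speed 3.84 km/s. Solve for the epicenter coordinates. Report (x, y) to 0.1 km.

x ≈ 51.6 km, y ≈ -21.5 km

Distance from S−P lag: d = Δt · v_P v_S / (v_P − v_S) = Δt · (6.93·3.84)/(6.93−3.84) ≈ 8.6120·Δt.
So d_A = 48.18, d_B = 116.82, d_C = 47.48 km.
Circle about each station: (x − 37.3)² + (y + 67.5)² = 48.18²; (x + 43.1)² + (y − 46.9)² = 116.82²; (x − 79.8)² + (y + 59.7)² = 47.48².
Subtracting the A equation from the B and C equations removes the quadratic terms:
-160.8 x + 228.8 y = -13215.92
85.0 x + 15.6 y = 4051.55
Solving the 2×2 system: x ≈ 51.6, y ≈ -21.5 km.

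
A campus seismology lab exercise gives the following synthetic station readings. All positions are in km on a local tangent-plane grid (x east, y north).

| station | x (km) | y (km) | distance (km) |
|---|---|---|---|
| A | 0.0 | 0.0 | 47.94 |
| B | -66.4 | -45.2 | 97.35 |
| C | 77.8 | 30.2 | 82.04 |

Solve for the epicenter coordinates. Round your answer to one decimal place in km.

(30.6, -36.9)

Circle about each station: x² + y² = 47.94²; (x + 66.4)² + (y + 45.2)² = 97.35²; (x − 77.8)² + (y − 30.2)² = 82.04².
Subtracting the A equation from the B and C equations removes the quadratic terms:
-132.8 x − 90.4 y = -726.78
155.6 x + 60.4 y = 2532.56
Solving the 2×2 system: x ≈ 30.6, y ≈ -36.9 km.
Check against A (with the unrounded x, y): √(x²+y²) = 47.97 ≈ 47.94 km. ✓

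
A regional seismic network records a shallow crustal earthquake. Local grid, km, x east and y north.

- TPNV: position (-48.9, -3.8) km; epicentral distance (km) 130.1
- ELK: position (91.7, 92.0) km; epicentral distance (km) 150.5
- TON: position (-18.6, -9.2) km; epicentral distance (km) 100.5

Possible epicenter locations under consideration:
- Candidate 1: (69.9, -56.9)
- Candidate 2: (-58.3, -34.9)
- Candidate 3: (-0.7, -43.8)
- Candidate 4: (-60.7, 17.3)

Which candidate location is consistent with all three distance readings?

For each candidate, compare |candidate − station| to the reported distance:
Candidate 1: residuals TPNV 0.0, ELK 0.0, TON 0.0 → max 0.0 km
Candidate 2: residuals TPNV 97.6, ELK 46.0, TON 53.2 → max 97.6 km
Candidate 3: residuals TPNV 67.5, ELK 13.8, TON 61.5 → max 67.5 km
Candidate 4: residuals TPNV 105.9, ELK 19.2, TON 50.8 → max 105.9 km
Only Candidate 1 has all residuals ≈ 0.

Candidate 1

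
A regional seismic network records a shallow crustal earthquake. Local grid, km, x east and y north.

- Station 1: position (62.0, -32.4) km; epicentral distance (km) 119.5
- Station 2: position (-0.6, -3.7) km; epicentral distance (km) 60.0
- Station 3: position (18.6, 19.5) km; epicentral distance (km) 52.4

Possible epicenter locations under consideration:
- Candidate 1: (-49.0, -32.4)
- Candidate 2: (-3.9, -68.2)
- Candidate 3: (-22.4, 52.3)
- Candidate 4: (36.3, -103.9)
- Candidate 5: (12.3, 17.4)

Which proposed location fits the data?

For each candidate, compare |candidate − station| to the reported distance:
Candidate 1: residuals Station 1 8.5, Station 2 3.7, Station 3 32.8 → max 32.8 km
Candidate 2: residuals Station 1 44.5, Station 2 4.6, Station 3 38.1 → max 44.5 km
Candidate 3: residuals Station 1 0.1, Station 2 0.1, Station 3 0.1 → max 0.1 km
Candidate 4: residuals Station 1 43.5, Station 2 46.8, Station 3 72.3 → max 72.3 km
Candidate 5: residuals Station 1 49.1, Station 2 35.3, Station 3 45.8 → max 49.1 km
Only Candidate 3 has all residuals ≈ 0.

Candidate 3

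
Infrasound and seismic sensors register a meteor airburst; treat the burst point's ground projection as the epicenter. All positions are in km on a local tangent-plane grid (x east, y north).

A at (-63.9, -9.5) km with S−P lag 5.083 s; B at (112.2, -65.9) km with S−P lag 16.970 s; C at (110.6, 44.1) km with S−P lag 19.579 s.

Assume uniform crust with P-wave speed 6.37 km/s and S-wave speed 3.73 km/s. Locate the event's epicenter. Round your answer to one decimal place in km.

Distance from S−P lag: d = Δt · v_P v_S / (v_P − v_S) = Δt · (6.37·3.73)/(6.37−3.73) ≈ 9.0000·Δt.
So d_A = 45.75, d_B = 152.73, d_C = 176.21 km.
Circle about each station: (x + 63.9)² + (y + 9.5)² = 45.75²; (x − 112.2)² + (y + 65.9)² = 152.73²; (x − 110.6)² + (y − 44.1)² = 176.21².
Subtracting the A equation from the B and C equations removes the quadratic terms:
352.2 x − 112.8 y = -8475.20
349.0 x + 107.2 y = -18953.19
Solving the 2×2 system: x ≈ -39.5, y ≈ -48.2 km.
Check against A (with the unrounded x, y): √((x + 63.9)²+(y + 9.5)²) = 45.75 ≈ 45.75 km. ✓

(-39.5, -48.2)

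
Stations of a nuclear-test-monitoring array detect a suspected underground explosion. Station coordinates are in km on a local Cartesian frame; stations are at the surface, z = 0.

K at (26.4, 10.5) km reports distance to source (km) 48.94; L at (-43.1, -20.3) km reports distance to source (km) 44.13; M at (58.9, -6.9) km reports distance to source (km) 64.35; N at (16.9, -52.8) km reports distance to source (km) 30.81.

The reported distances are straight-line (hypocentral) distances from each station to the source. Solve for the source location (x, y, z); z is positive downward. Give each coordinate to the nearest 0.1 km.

Each station gives a sphere (x−x_i)² + (y−y_i)² + z² = d_i² (stations at z=0).
Subtracting the K sphere from L and M: z² cancels, leaving linear equations in x and y:
-139.0 x − 61.6 y = 1910.16
65.0 x − 34.8 y = 963.81
Solving: x ≈ -0.803, y ≈ -29.196 km (keep extra digits for the depth step; rounded: -0.8, -29.2).
Then from the K sphere: z² = 48.94² − (x − 26.4)² − (y − 10.5)² with x = -0.803, y = -29.196, so z ≈ 8.908 ≈ 8.9 km.
Check against N (with the unrounded solution): distance 30.82 ≈ 30.81 km. ✓

x ≈ -0.8 km, y ≈ -29.2 km, depth ≈ 8.9 km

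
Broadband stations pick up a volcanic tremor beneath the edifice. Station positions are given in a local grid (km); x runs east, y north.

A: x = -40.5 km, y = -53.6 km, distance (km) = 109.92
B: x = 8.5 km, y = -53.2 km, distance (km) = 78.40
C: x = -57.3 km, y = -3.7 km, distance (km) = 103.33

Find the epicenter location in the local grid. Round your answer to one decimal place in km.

Circle about each station: (x + 40.5)² + (y + 53.6)² = 109.92²; (x − 8.5)² + (y + 53.2)² = 78.40²; (x + 57.3)² + (y + 3.7)² = 103.33².
Subtracting pairs of circle equations eliminates x²+y² and gives linear equations (the radical axes):
98.0 x + 0.8 y = 4325.13
-33.6 x + 99.8 y = 189.09
Solving the 2×2 system: x ≈ 44.0, y ≈ 16.7 km.

44.0 km east, 16.7 km north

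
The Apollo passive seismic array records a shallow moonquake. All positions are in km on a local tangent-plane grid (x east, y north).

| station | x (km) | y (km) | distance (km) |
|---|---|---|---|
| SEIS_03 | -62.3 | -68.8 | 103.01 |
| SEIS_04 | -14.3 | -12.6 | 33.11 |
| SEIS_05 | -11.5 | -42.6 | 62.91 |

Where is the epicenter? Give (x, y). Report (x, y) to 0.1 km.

(-10.6, 20.3)

Circle about each station: (x + 62.3)² + (y + 68.8)² = 103.01²; (x + 14.3)² + (y + 12.6)² = 33.11²; (x + 11.5)² + (y + 42.6)² = 62.91².
Subtracting pairs of circle equations eliminates x²+y² and gives linear equations (the radical axes):
96.0 x + 112.4 y = 1263.31
101.6 x + 52.4 y = -14.33
Solving the 2×2 system: x ≈ -10.6, y ≈ 20.3 km.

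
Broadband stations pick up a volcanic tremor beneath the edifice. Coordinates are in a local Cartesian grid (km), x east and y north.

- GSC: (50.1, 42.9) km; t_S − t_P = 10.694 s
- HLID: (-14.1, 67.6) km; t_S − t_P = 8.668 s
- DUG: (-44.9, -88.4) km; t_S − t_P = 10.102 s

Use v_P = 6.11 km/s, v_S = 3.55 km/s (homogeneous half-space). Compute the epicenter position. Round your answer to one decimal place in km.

x ≈ -27.0 km, y ≈ -4.7 km

Distance from S−P lag: d = Δt · v_P v_S / (v_P − v_S) = Δt · (6.11·3.55)/(6.11−3.55) ≈ 8.4729·Δt.
So d_GSC = 90.61, d_HLID = 73.44, d_DUG = 85.59 km.
Circle about each station: (x − 50.1)² + (y − 42.9)² = 90.61²; (x + 14.1)² + (y − 67.6)² = 73.44²; (x + 44.9)² + (y + 88.4)² = 85.59².
Subtracting pairs of circle equations eliminates x²+y² and gives linear equations (the radical axes):
-128.4 x + 49.4 y = 3234.89
-190.0 x − 262.6 y = 6364.67
Solving the 2×2 system: x ≈ -27.0, y ≈ -4.7 km.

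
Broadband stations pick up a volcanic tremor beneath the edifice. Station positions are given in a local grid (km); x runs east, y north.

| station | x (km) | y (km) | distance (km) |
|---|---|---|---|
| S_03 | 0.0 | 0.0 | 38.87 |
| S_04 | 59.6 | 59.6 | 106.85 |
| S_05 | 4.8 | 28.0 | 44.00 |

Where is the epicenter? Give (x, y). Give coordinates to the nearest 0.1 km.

-36.6 km east, 13.1 km north

Circle about each station: x² + y² = 38.87²; (x − 59.6)² + (y − 59.6)² = 106.85²; (x − 4.8)² + (y − 28.0)² = 44.00².
Subtracting pairs of circle equations eliminates x²+y² and gives linear equations (the radical axes):
119.2 x + 119.2 y = -2801.73
9.6 x + 56.0 y = 381.92
Solving the 2×2 system: x ≈ -36.6, y ≈ 13.1 km.
Check against S_03 (with the unrounded x, y): √(x²+y²) = 38.87 ≈ 38.87 km. ✓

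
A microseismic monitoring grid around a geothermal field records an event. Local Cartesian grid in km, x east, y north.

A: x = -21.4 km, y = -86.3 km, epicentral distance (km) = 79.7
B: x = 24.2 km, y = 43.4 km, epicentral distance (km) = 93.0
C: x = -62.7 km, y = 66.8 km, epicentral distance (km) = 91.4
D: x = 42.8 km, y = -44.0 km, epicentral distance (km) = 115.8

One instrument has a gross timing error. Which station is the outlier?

Solve using three stations at a time. Using A, C, D (subtract circle equations pairwise → linear system) gives (x, y) ≈ (-71.3, -24.2).
Distances from that point to each station vs reported:
  A: calculated 79.7 vs reported 79.7 → residual 0.0 km
  B: calculated 117.0 vs reported 93.0 → residual 24.0 km
  C: calculated 91.4 vs reported 91.4 → residual 0.0 km
  D: calculated 115.8 vs reported 115.8 → residual 0.0 km
A, C, D are mutually consistent (residuals ≈ 0); B is off by 24.0 km.

B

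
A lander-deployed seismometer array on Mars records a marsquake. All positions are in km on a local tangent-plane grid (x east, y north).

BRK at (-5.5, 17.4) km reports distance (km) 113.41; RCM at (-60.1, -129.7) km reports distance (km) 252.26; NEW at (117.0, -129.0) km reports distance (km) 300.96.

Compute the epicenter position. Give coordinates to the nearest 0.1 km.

Circle about each station: (x + 5.5)² + (y − 17.4)² = 113.41²; (x + 60.1)² + (y + 129.7)² = 252.26²; (x − 117.0)² + (y + 129.0)² = 300.96².
Subtracting the BRK equation from the RCM and NEW equations removes the quadratic terms:
-109.2 x − 294.2 y = -30672.19
245.0 x − 292.8 y = -47718.10
Solving the 2×2 system: x ≈ -48.6, y ≈ 122.3 km.

x ≈ -48.6 km, y ≈ 122.3 km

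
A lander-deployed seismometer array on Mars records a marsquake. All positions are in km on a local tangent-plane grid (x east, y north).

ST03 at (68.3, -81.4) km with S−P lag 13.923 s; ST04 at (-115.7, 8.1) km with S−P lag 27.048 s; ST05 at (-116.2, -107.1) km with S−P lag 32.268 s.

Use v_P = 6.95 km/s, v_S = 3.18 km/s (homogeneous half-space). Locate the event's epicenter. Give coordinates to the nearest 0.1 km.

(42.4, -4.0)

Distance from S−P lag: d = Δt · v_P v_S / (v_P − v_S) = Δt · (6.95·3.18)/(6.95−3.18) ≈ 5.8623·Δt.
So d_ST03 = 81.62, d_ST04 = 158.56, d_ST05 = 189.17 km.
Circle about each station: (x − 68.3)² + (y + 81.4)² = 81.62²; (x + 115.7)² + (y − 8.1)² = 158.56²; (x + 116.2)² + (y + 107.1)² = 189.17².
Subtracting the ST03 equation from the ST04 and ST05 equations removes the quadratic terms:
-368.0 x + 179.0 y = -16318.20
-369.0 x − 51.4 y = -15441.46
Solving the 2×2 system: x ≈ 42.4, y ≈ -4.0 km.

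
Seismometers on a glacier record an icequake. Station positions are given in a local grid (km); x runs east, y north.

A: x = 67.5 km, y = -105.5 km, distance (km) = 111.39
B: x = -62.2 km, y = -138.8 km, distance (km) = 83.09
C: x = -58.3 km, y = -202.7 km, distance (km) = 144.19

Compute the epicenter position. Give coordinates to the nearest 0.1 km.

Circle about each station: (x − 67.5)² + (y + 105.5)² = 111.39²; (x + 62.2)² + (y + 138.8)² = 83.09²; (x + 58.3)² + (y + 202.7)² = 144.19².
Subtracting the A equation from the B and C equations removes the quadratic terms:
-259.4 x − 66.6 y = 12951.56
-251.6 x − 194.4 y = 20416.66
Solving the 2×2 system: x ≈ -34.4, y ≈ -60.5 km.
Check against A (with the unrounded x, y): √((x − 67.5)²+(y + 105.5)²) = 111.38 ≈ 111.39 km. ✓

-34.4 km east, -60.5 km north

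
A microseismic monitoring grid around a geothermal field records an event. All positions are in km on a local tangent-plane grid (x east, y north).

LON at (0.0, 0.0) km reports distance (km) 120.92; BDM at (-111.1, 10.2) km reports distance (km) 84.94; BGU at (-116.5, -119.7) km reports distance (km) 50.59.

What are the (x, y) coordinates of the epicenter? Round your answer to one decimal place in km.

Circle about each station: x² + y² = 120.92²; (x + 111.1)² + (y − 10.2)² = 84.94²; (x + 116.5)² + (y + 119.7)² = 50.59².
Subtracting the LON equation from the BDM and BGU equations removes the quadratic terms:
-222.2 x + 20.4 y = 19854.09
-233.0 x − 239.4 y = 39962.64
Solving the 2×2 system: x ≈ -96.1, y ≈ -73.4 km.

(-96.1, -73.4)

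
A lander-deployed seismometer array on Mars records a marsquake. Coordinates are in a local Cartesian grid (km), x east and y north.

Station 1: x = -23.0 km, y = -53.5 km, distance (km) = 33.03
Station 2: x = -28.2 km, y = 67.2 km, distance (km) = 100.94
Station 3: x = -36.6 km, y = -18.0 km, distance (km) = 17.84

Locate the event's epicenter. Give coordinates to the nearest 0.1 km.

-47.9 km east, -31.8 km north

Circle about each station: (x + 23.0)² + (y + 53.5)² = 33.03²; (x + 28.2)² + (y − 67.2)² = 100.94²; (x + 36.6)² + (y + 18.0)² = 17.84².
Subtracting pairs of circle equations eliminates x²+y² and gives linear equations (the radical axes):
-10.4 x + 241.4 y = -7178.07
-27.2 x + 71.0 y = -954.97
Solving the 2×2 system: x ≈ -47.9, y ≈ -31.8 km.
Check against Station 1 (with the unrounded x, y): √((x + 23.0)²+(y + 53.5)²) = 33.03 ≈ 33.03 km. ✓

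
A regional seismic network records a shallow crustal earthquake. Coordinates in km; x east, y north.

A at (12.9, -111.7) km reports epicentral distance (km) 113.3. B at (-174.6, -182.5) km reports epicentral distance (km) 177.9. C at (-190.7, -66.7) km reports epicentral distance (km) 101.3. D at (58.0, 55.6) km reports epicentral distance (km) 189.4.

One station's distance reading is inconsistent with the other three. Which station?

B

Solve using three stations at a time. Using A, C, D (subtract circle equations pairwise → linear system) gives (x, y) ≈ (-89.5, -63.2).
Distances from that point to each station vs reported:
  A: calculated 113.3 vs reported 113.3 → residual 0.0 km
  B: calculated 146.5 vs reported 177.9 → residual 31.4 km
  C: calculated 101.3 vs reported 101.3 → residual 0.0 km
  D: calculated 189.4 vs reported 189.4 → residual 0.0 km
A, C, D are mutually consistent (residuals ≈ 0); B is off by 31.4 km.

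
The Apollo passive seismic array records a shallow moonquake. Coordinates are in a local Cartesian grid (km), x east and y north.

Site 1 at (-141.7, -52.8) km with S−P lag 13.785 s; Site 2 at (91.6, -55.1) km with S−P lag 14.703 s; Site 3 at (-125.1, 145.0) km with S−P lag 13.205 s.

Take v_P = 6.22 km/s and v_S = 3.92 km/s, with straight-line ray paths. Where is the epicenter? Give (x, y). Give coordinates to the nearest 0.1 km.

Distance from S−P lag: d = Δt · v_P v_S / (v_P − v_S) = Δt · (6.22·3.92)/(6.22−3.92) ≈ 10.6010·Δt.
So d_Site 1 = 146.14, d_Site 2 = 155.87, d_Site 3 = 139.99 km.
Circle about each station: (x + 141.7)² + (y + 52.8)² = 146.14²; (x − 91.6)² + (y + 55.1)² = 155.87²; (x + 125.1)² + (y − 145.0)² = 139.99².
Subtracting pairs of circle equations eliminates x²+y² and gives linear equations (the radical axes):
466.6 x − 4.6 y = -14378.72
33.2 x + 395.6 y = 15567.98
Solving the 2×2 system: x ≈ -30.4, y ≈ 41.9 km.

-30.4 km east, 41.9 km north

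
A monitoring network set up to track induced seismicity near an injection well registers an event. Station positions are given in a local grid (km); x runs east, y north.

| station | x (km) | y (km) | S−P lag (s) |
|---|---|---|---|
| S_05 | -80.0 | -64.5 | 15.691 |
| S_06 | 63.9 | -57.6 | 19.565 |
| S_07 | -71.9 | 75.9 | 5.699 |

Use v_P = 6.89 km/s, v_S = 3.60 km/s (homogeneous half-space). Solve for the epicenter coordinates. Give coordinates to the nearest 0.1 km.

(-40.2, 46.9)

Distance from S−P lag: d = Δt · v_P v_S / (v_P − v_S) = Δt · (6.89·3.60)/(6.89−3.60) ≈ 7.5392·Δt.
So d_S_05 = 118.30, d_S_06 = 147.50, d_S_07 = 42.97 km.
Circle about each station: (x + 80.0)² + (y + 64.5)² = 118.30²; (x − 63.9)² + (y + 57.6)² = 147.50²; (x + 71.9)² + (y − 75.9)² = 42.97².
Subtracting the S_05 equation from the S_06 and S_07 equations removes the quadratic terms:
287.8 x + 13.8 y = -10920.64
16.2 x + 280.8 y = 12518.64
Solving the 2×2 system: x ≈ -40.2, y ≈ 46.9 km.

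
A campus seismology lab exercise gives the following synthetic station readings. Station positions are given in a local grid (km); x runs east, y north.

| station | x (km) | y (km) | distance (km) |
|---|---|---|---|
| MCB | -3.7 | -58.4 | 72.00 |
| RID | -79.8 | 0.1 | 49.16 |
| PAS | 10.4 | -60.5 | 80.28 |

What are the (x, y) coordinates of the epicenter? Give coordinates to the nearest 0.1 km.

-31.3 km east, 8.1 km north

Circle about each station: (x + 3.7)² + (y + 58.4)² = 72.00²; (x + 79.8)² + (y − 0.1)² = 49.16²; (x − 10.4)² + (y + 60.5)² = 80.28².
Subtracting the MCB equation from the RID and PAS equations removes the quadratic terms:
-152.2 x + 117.0 y = 5711.09
28.2 x − 4.2 y = -916.72
Solving the 2×2 system: x ≈ -31.3, y ≈ 8.1 km.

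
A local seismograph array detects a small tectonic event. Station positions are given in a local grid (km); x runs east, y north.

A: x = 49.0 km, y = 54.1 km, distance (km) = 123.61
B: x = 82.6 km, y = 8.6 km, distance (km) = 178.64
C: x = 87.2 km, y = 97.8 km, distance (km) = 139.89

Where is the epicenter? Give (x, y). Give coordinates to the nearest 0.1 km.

-49.1 km east, 129.3 km north

Circle about each station: (x − 49.0)² + (y − 54.1)² = 123.61²; (x − 82.6)² + (y − 8.6)² = 178.64²; (x − 87.2)² + (y − 97.8)² = 139.89².
Subtracting pairs of circle equations eliminates x²+y² and gives linear equations (the radical axes):
67.2 x − 91.0 y = -15063.91
76.4 x + 87.4 y = 7551.09
Solving the 2×2 system: x ≈ -49.1, y ≈ 129.3 km.
Check against A (with the unrounded x, y): √((x − 49.0)²+(y − 54.1)²) = 123.59 ≈ 123.61 km. ✓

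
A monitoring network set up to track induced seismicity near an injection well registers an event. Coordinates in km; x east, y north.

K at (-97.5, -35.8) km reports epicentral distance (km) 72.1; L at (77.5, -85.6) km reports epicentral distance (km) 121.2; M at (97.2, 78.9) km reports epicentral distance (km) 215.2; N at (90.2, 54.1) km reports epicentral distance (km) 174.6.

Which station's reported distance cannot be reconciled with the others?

N

Solve using three stations at a time. Using K, L, M (subtract circle equations pairwise → linear system) gives (x, y) ≈ (-43.7, -83.8).
Distances from that point to each station vs reported:
  K: calculated 72.1 vs reported 72.1 → residual 0.0 km
  L: calculated 121.2 vs reported 121.2 → residual 0.0 km
  M: calculated 215.2 vs reported 215.2 → residual 0.0 km
  N: calculated 192.2 vs reported 174.6 → residual 17.6 km
K, L, M are mutually consistent (residuals ≈ 0); N is off by 17.6 km.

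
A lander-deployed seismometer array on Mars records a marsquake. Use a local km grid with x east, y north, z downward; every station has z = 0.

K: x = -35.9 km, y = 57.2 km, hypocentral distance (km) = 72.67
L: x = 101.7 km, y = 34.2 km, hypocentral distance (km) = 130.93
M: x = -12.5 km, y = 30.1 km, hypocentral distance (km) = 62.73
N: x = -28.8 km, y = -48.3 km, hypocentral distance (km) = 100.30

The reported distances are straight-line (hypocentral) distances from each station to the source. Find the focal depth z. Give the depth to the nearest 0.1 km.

z ≈ 62.7 km

Each station gives a sphere (x−x_i)² + (y−y_i)² + z² = d_i² (stations at z=0).
Subtracting the K sphere from L and M: z² cancels, leaving linear equations in x and y:
275.2 x − 46.0 y = -4909.86
46.8 x − 54.2 y = -2152.51
Solving: x ≈ -13.092, y ≈ 28.409 km (keep extra digits for the depth step; rounded: -13.1, 28.4).
Then from the K sphere: z² = 72.67² − (x + 35.9)² − (y − 57.2)² with x = -13.092, y = 28.409, so z ≈ 62.704 ≈ 62.7 km.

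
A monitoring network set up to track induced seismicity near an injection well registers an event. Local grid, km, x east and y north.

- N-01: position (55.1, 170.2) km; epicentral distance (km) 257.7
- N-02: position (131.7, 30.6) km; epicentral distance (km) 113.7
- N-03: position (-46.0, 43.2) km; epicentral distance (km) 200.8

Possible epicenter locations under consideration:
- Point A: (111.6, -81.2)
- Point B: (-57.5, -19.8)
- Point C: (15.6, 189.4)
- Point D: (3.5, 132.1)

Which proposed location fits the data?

Point A

For each candidate, compare |candidate − station| to the reported distance:
Point A: residuals N-01 0.0, N-02 0.1, N-03 0.0 → max 0.1 km
Point B: residuals N-01 36.8, N-02 82.1, N-03 136.8 → max 136.8 km
Point C: residuals N-01 213.8, N-02 83.0, N-03 42.2 → max 213.8 km
Point D: residuals N-01 193.6, N-02 49.8, N-03 99.0 → max 193.6 km
Only Point A has all residuals ≈ 0.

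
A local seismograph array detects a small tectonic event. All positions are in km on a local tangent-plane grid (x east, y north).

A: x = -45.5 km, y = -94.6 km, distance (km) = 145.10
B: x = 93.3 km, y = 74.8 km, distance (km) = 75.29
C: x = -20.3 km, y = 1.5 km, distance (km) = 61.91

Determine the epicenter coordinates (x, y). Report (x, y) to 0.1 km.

Circle about each station: (x + 45.5)² + (y + 94.6)² = 145.10²; (x − 93.3)² + (y − 74.8)² = 75.29²; (x + 20.3)² + (y − 1.5)² = 61.91².
Subtracting the A equation from the B and C equations removes the quadratic terms:
277.6 x + 338.8 y = 18665.95
50.4 x + 192.2 y = 6616.09
Solving the 2×2 system: x ≈ 37.1, y ≈ 24.7 km.

37.1 km east, 24.7 km north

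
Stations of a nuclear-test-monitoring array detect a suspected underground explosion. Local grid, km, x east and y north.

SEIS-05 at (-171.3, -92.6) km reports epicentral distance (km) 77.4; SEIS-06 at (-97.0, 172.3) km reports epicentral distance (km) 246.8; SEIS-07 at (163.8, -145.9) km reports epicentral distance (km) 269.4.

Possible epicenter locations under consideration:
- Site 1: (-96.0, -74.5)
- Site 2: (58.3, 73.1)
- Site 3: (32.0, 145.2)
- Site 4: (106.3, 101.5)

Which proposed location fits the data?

Site 1

For each candidate, compare |candidate − station| to the reported distance:
Site 1: residuals SEIS-05 0.0, SEIS-06 0.0, SEIS-07 0.0 → max 0.0 km
Site 2: residuals SEIS-05 205.7, SEIS-06 62.5, SEIS-07 26.3 → max 205.7 km
Site 3: residuals SEIS-05 235.5, SEIS-06 115.0, SEIS-07 50.1 → max 235.5 km
Site 4: residuals SEIS-05 261.3, SEIS-06 31.5, SEIS-07 15.4 → max 261.3 km
Only Site 1 has all residuals ≈ 0.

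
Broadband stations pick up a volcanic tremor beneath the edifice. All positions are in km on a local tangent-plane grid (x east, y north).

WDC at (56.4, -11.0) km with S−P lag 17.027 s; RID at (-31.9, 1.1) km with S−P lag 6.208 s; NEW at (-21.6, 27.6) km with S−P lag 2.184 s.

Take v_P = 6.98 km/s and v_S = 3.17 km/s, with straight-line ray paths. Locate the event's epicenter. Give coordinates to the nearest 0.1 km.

x ≈ -30.0 km, y ≈ 37.1 km

Distance from S−P lag: d = Δt · v_P v_S / (v_P − v_S) = Δt · (6.98·3.17)/(6.98−3.17) ≈ 5.8075·Δt.
So d_WDC = 98.88, d_RID = 36.05, d_NEW = 12.68 km.
Circle about each station: (x − 56.4)² + (y + 11.0)² = 98.88²; (x + 31.9)² + (y − 1.1)² = 36.05²; (x + 21.6)² + (y − 27.6)² = 12.68².
Subtracting the WDC equation from the RID and NEW equations removes the quadratic terms:
-176.6 x + 24.2 y = 6194.51
-156.0 x + 77.2 y = 7542.83
Solving the 2×2 system: x ≈ -30.0, y ≈ 37.1 km.
Check against WDC (with the unrounded x, y): √((x − 56.4)²+(y + 11.0)²) = 98.88 ≈ 98.88 km. ✓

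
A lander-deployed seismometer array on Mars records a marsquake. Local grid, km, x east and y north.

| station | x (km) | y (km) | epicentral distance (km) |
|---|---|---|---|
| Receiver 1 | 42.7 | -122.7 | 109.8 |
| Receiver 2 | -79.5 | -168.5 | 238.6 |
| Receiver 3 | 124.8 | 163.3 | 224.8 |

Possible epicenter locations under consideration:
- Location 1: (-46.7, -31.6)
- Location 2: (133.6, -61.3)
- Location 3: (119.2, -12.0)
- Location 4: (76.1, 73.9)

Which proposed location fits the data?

Location 2

For each candidate, compare |candidate − station| to the reported distance:
Location 1: residuals Receiver 1 17.8, Receiver 2 97.8, Receiver 3 34.8 → max 97.8 km
Location 2: residuals Receiver 1 0.1, Receiver 2 0.1, Receiver 3 0.0 → max 0.1 km
Location 3: residuals Receiver 1 24.8, Receiver 2 14.3, Receiver 3 49.4 → max 49.4 km
Location 4: residuals Receiver 1 89.6, Receiver 2 49.4, Receiver 3 123.0 → max 123.0 km
Only Location 2 has all residuals ≈ 0.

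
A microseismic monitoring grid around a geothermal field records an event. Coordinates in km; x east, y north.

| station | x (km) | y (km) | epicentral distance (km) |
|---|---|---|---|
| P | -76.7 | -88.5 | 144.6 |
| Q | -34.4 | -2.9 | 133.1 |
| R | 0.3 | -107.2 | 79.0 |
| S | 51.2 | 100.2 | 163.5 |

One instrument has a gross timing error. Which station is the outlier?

Solve using three stations at a time. Using P, R, S (subtract circle equations pairwise → linear system) gives (x, y) ≈ (65.6, -62.7).
Distances from that point to each station vs reported:
  P: calculated 144.6 vs reported 144.6 → residual 0.0 km
  Q: calculated 116.5 vs reported 133.1 → residual 16.6 km
  R: calculated 79.0 vs reported 79.0 → residual 0.0 km
  S: calculated 163.5 vs reported 163.5 → residual 0.0 km
P, R, S are mutually consistent (residuals ≈ 0); Q is off by 16.6 km.

Q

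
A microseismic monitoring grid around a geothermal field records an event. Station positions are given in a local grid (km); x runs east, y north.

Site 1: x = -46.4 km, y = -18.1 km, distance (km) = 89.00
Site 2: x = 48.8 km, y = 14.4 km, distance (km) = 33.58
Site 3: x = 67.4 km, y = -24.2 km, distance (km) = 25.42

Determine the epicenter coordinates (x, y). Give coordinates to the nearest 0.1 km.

42.6 km east, -18.6 km north

Circle about each station: (x + 46.4)² + (y + 18.1)² = 89.00²; (x − 48.8)² + (y − 14.4)² = 33.58²; (x − 67.4)² + (y + 24.2)² = 25.42².
Subtracting pairs of circle equations eliminates x²+y² and gives linear equations (the radical axes):
190.4 x + 65.0 y = 6901.61
227.6 x − 12.2 y = 9922.65
Solving the 2×2 system: x ≈ 42.6, y ≈ -18.6 km.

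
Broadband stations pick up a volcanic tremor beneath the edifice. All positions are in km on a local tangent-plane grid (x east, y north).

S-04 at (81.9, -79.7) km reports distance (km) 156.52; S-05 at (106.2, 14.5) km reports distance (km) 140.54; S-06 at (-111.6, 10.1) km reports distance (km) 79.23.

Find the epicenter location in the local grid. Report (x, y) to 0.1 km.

Circle about each station: (x − 81.9)² + (y + 79.7)² = 156.52²; (x − 106.2)² + (y − 14.5)² = 140.54²; (x + 111.6)² + (y − 10.1)² = 79.23².
Subtracting the S-04 equation from the S-05 and S-06 equations removes the quadratic terms:
48.6 x + 188.4 y = 3176.01
-387.0 x + 179.6 y = 17717.99
Solving the 2×2 system: x ≈ -33.9, y ≈ 25.6 km.

(-33.9, 25.6)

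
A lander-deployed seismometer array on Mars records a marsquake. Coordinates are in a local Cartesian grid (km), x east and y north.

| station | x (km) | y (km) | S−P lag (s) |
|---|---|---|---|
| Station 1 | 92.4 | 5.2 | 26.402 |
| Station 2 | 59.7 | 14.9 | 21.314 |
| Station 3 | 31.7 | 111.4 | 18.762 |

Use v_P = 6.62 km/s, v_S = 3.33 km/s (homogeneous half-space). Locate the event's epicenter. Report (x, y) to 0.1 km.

-78.5 km east, 50.9 km north

Distance from S−P lag: d = Δt · v_P v_S / (v_P − v_S) = Δt · (6.62·3.33)/(6.62−3.33) ≈ 6.7005·Δt.
So d_Station 1 = 176.91, d_Station 2 = 142.81, d_Station 3 = 125.71 km.
Circle about each station: (x − 92.4)² + (y − 5.2)² = 176.91²; (x − 59.7)² + (y − 14.9)² = 142.81²; (x − 31.7)² + (y − 111.4)² = 125.71².
Subtracting pairs of circle equations eliminates x²+y² and gives linear equations (the radical axes):
-65.4 x + 19.4 y = 6123.75
-121.4 x + 212.4 y = 20344.19
Solving the 2×2 system: x ≈ -78.5, y ≈ 50.9 km.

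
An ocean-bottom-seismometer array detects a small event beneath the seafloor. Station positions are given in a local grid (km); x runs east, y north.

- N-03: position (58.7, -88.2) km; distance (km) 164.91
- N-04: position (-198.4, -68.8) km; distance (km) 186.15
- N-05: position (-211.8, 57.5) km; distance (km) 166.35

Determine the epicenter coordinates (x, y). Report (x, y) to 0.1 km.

x ≈ -46.5 km, y ≈ 38.8 km

Circle about each station: (x − 58.7)² + (y + 88.2)² = 164.91²; (x + 198.4)² + (y + 68.8)² = 186.15²; (x + 211.8)² + (y − 57.5)² = 166.35².
Subtracting pairs of circle equations eliminates x²+y² and gives linear equations (the radical axes):
-514.2 x + 38.8 y = 25414.56
-541.0 x + 291.4 y = 36463.55
Solving the 2×2 system: x ≈ -46.5, y ≈ 38.8 km.
Check against N-03 (with the unrounded x, y): √((x − 58.7)²+(y + 88.2)²) = 164.92 ≈ 164.91 km. ✓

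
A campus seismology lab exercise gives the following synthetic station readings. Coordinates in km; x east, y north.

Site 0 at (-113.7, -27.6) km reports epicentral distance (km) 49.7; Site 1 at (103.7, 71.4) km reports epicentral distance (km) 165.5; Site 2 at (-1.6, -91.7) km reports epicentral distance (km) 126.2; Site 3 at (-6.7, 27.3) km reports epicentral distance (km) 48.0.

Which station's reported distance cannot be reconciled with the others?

Site 0

Solve using three stations at a time. Using Site 1, Site 2, Site 3 (subtract circle equations pairwise → linear system) gives (x, y) ≈ (-54.5, 22.9).
Distances from that point to each station vs reported:
  Site 0: calculated 77.8 vs reported 49.7 → residual 28.1 km
  Site 1: calculated 165.5 vs reported 165.5 → residual 0.0 km
  Site 2: calculated 126.2 vs reported 126.2 → residual 0.0 km
  Site 3: calculated 48.0 vs reported 48.0 → residual 0.0 km
Site 1, Site 2, Site 3 are mutually consistent (residuals ≈ 0); Site 0 is off by 28.1 km.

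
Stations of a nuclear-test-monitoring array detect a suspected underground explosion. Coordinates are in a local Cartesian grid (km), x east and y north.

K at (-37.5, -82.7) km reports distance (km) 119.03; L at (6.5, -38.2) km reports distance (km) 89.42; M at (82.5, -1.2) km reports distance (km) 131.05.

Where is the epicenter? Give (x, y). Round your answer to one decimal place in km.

Circle about each station: (x + 37.5)² + (y + 82.7)² = 119.03²; (x − 6.5)² + (y + 38.2)² = 89.42²; (x − 82.5)² + (y + 1.2)² = 131.05².
Subtracting pairs of circle equations eliminates x²+y² and gives linear equations (the radical axes):
88.0 x + 89.0 y = -571.85
240.0 x + 163.0 y = -4443.81
Solving the 2×2 system: x ≈ -43.1, y ≈ 36.2 km.

-43.1 km east, 36.2 km north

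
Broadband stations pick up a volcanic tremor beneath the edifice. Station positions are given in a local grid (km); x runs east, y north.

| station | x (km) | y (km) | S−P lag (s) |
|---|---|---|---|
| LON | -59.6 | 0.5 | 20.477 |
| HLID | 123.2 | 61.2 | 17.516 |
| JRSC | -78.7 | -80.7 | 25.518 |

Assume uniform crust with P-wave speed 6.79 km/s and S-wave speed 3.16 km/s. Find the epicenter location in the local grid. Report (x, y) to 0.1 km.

59.6 km east, -20.5 km north

Distance from S−P lag: d = Δt · v_P v_S / (v_P − v_S) = Δt · (6.79·3.16)/(6.79−3.16) ≈ 5.9109·Δt.
So d_LON = 121.04, d_HLID = 103.53, d_JRSC = 150.83 km.
Circle about each station: (x + 59.6)² + (y − 0.5)² = 121.04²; (x − 123.2)² + (y − 61.2)² = 103.53²; (x + 78.7)² + (y + 80.7)² = 150.83².
Subtracting the LON equation from the HLID and JRSC equations removes the quadratic terms:
365.6 x + 121.4 y = 19303.49
-38.2 x − 162.4 y = 1054.76
Solving the 2×2 system: x ≈ 59.6, y ≈ -20.5 km.
Check against LON (with the unrounded x, y): √((x + 59.6)²+(y − 0.5)²) = 121.05 ≈ 121.04 km. ✓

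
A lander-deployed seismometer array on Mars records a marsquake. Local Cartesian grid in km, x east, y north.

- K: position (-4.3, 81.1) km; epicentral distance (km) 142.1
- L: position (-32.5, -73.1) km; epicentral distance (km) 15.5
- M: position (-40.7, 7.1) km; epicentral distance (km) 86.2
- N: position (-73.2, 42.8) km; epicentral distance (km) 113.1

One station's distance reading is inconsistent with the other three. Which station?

M

Solve using three stations at a time. Using K, L, N (subtract circle equations pairwise → linear system) gives (x, y) ≈ (-24.9, -59.5).
Distances from that point to each station vs reported:
  K: calculated 142.1 vs reported 142.1 → residual 0.0 km
  L: calculated 15.6 vs reported 15.5 → residual 0.1 km
  M: calculated 68.4 vs reported 86.2 → residual 17.8 km
  N: calculated 113.1 vs reported 113.1 → residual 0.0 km
K, L, N are mutually consistent (residuals ≈ 0); M is off by 17.8 km.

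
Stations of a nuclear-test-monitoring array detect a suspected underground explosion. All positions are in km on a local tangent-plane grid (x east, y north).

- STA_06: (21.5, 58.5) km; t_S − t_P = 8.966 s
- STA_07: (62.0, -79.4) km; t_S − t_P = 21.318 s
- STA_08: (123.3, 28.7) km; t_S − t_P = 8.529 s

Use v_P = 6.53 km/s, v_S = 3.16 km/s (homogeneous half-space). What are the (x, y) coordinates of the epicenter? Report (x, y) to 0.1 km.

Distance from S−P lag: d = Δt · v_P v_S / (v_P − v_S) = Δt · (6.53·3.16)/(6.53−3.16) ≈ 6.1231·Δt.
So d_STA_06 = 54.90, d_STA_07 = 130.53, d_STA_08 = 52.22 km.
Circle about each station: (x − 21.5)² + (y − 58.5)² = 54.90²; (x − 62.0)² + (y + 79.4)² = 130.53²; (x − 123.3)² + (y − 28.7)² = 52.22².
Subtracting the STA_06 equation from the STA_07 and STA_08 equations removes the quadratic terms:
81.0 x − 275.8 y = -7760.21
203.6 x − 59.6 y = 12429.16
Solving the 2×2 system: x ≈ 75.8, y ≈ 50.4 km.

(75.8, 50.4)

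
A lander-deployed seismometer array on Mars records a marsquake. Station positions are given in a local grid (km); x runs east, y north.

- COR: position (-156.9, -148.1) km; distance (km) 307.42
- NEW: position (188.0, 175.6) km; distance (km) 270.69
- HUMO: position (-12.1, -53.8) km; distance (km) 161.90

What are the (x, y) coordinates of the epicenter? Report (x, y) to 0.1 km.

145.3 km east, -91.7 km north

Circle about each station: (x + 156.9)² + (y + 148.1)² = 307.42²; (x − 188.0)² + (y − 175.6)² = 270.69²; (x + 12.1)² + (y + 53.8)² = 161.90².
Subtracting the COR equation from the NEW and HUMO equations removes the quadratic terms:
689.8 x + 647.4 y = 40862.12
289.6 x + 188.6 y = 24785.08
Solving the 2×2 system: x ≈ 145.3, y ≈ -91.7 km.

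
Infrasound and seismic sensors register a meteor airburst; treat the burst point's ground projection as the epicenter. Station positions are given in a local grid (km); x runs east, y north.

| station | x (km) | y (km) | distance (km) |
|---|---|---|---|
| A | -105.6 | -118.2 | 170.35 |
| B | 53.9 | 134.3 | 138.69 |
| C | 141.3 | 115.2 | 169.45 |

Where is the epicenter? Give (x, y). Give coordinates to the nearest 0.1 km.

Circle about each station: (x + 105.6)² + (y + 118.2)² = 170.35²; (x − 53.9)² + (y − 134.3)² = 138.69²; (x − 141.3)² + (y − 115.2)² = 169.45².
Subtracting pairs of circle equations eliminates x²+y² and gives linear equations (the radical axes):
319.0 x + 505.0 y = 5603.31
493.8 x + 466.8 y = 8419.95
Solving the 2×2 system: x ≈ 16.3, y ≈ 0.8 km.
Check against A (with the unrounded x, y): √((x + 105.6)²+(y + 118.2)²) = 170.35 ≈ 170.35 km. ✓

16.3 km east, 0.8 km north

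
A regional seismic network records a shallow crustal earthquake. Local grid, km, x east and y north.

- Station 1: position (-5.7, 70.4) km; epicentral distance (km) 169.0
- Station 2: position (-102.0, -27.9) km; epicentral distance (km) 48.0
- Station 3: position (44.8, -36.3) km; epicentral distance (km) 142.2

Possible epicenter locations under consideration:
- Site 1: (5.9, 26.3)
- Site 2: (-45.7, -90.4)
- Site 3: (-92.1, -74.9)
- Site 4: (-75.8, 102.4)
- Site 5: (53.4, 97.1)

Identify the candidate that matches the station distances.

Site 3

For each candidate, compare |candidate − station| to the reported distance:
Site 1: residuals Station 1 123.4, Station 2 72.7, Station 3 68.5 → max 123.4 km
Site 2: residuals Station 1 3.3, Station 2 36.1, Station 3 36.8 → max 36.8 km
Site 3: residuals Station 1 0.0, Station 2 0.0, Station 3 0.0 → max 0.0 km
Site 4: residuals Station 1 91.9, Station 2 84.9, Station 3 41.6 → max 91.9 km
Site 5: residuals Station 1 104.1, Station 2 151.4, Station 3 8.5 → max 151.4 km
Only Site 3 has all residuals ≈ 0.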